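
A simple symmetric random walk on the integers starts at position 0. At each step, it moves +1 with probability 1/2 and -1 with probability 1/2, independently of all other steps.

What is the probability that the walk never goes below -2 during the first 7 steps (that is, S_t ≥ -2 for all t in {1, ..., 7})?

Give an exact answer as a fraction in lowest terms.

Let f(t,s) = #length-t paths at position s with S_1..S_t all ≥ -2.
f(t,s) = f(t-1,s-1) + f(t-1,s+1) for s ≥ -2; f(t,s) = 0 for s < -2.
t=0: f(0,0)=1
t=1: f(1,-1)=1 f(1,1)=1
t=2: f(2,-2)=1 f(2,0)=2 f(2,2)=1
t=3: f(3,-1)=3 f(3,1)=3 f(3,3)=1
t=4: f(4,-2)=3 f(4,0)=6 f(4,2)=4 f(4,4)=1
t=5: f(5,-1)=9 f(5,1)=10 f(5,3)=5 f(5,5)=1
t=6: f(6,-2)=9 f(6,0)=19 f(6,2)=15 f(6,4)=6 f(6,6)=1
t=7: f(7,-1)=28 f(7,1)=34 f(7,3)=21 f(7,5)=7 f(7,7)=1
Σ_s f(7,s) = 91
P = 91/128 = 91/128

Answer: 91/128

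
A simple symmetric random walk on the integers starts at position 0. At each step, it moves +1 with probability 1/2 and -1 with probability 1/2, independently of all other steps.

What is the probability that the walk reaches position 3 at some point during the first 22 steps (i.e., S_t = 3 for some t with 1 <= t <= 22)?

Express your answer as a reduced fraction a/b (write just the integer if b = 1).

Count via complement. Let g(t,s) = #length-t paths at position s with S_1..S_t all ≠ 3.
g(t,s) = g(t-1,s-1) + g(t-1,s+1) for s ≠ 3; g(t,3) = 0.
t=0: g(0,0)=1
t=1: g(1,-1)=1 g(1,1)=1
t=2: g(2,-2)=1 g(2,0)=2 g(2,2)=1
t=3: g(3,-3)=1 g(3,-1)=3 g(3,1)=3
t=4: g(4,-4)=1 g(4,-2)=4 g(4,0)=6 g(4,2)=3
t=5: g(5,-5)=1 g(5,-3)=5 g(5,-1)=10 g(5,1)=9
t=6: g(6,-6)=1 g(6,-4)=6 g(6,-2)=15 g(6,0)=19 g(6,2)=9
t=7: g(7,-7)=1 g(7,-5)=7 g(7,-3)=21 g(7,-1)=34 g(7,1)=28
t=8: g(8,-8)=1 g(8,-6)=8 g(8,-4)=28 g(8,-2)=55 g(8,0)=62 g(8,2)=28
t=9: g(9,-9)=1 g(9,-7)=9 g(9,-5)=36 g(9,-3)=83 g(9,-1)=117 g(9,1)=90
t=10: g(10,-10)=1 g(10,-8)=10 g(10,-6)=45 g(10,-4)=119 g(10,-2)=200 g(10,0)=207 g(10,2)=90
t=11: g(11,-11)=1 g(11,-9)=11 g(11,-7)=55 g(11,-5)=164 g(11,-3)=319 g(11,-1)=407 g(11,1)=297
t=12: g(12,-12)=1 g(12,-10)=12 g(12,-8)=66 g(12,-6)=219 g(12,-4)=483 g(12,-2)=726 g(12,0)=704 g(12,2)=297
t=13: g(13,-13)=1 g(13,-11)=13 g(13,-9)=78 g(13,-7)=285 g(13,-5)=702 g(13,-3)=1209 g(13,-1)=1430 g(13,1)=1001
t=14: g(14,-14)=1 g(14,-12)=14 g(14,-10)=91 g(14,-8)=363 g(14,-6)=987 g(14,-4)=1911 g(14,-2)=2639 g(14,0)=2431 g(14,2)=1001
t=15: g(15,-15)=1 g(15,-13)=15 g(15,-11)=105 g(15,-9)=454 g(15,-7)=1350 g(15,-5)=2898 g(15,-3)=4550 g(15,-1)=5070 g(15,1)=3432
t=16: g(16,-16)=1 g(16,-14)=16 g(16,-12)=120 g(16,-10)=559 g(16,-8)=1804 g(16,-6)=4248 g(16,-4)=7448 g(16,-2)=9620 g(16,0)=8502 g(16,2)=3432
t=17: g(17,-17)=1 g(17,-15)=17 g(17,-13)=136 g(17,-11)=679 g(17,-9)=2363 g(17,-7)=6052 g(17,-5)=11696 g(17,-3)=17068 g(17,-1)=18122 g(17,1)=11934
t=18: g(18,-18)=1 g(18,-16)=18 g(18,-14)=153 g(18,-12)=815 g(18,-10)=3042 g(18,-8)=8415 g(18,-6)=17748 g(18,-4)=28764 g(18,-2)=35190 g(18,0)=30056 g(18,2)=11934
t=19: g(19,-19)=1 g(19,-17)=19 g(19,-15)=171 g(19,-13)=968 g(19,-11)=3857 g(19,-9)=11457 g(19,-7)=26163 g(19,-5)=46512 g(19,-3)=63954 g(19,-1)=65246 g(19,1)=41990
t=20: g(20,-20)=1 g(20,-18)=20 g(20,-16)=190 g(20,-14)=1139 g(20,-12)=4825 g(20,-10)=15314 g(20,-8)=37620 g(20,-6)=72675 g(20,-4)=110466 g(20,-2)=129200 g(20,0)=107236 g(20,2)=41990
t=21: g(21,-21)=1 g(21,-19)=21 g(21,-17)=210 g(21,-15)=1329 g(21,-13)=5964 g(21,-11)=20139 g(21,-9)=52934 g(21,-7)=110295 g(21,-5)=183141 g(21,-3)=239666 g(21,-1)=236436 g(21,1)=149226
t=22: g(22,-22)=1 g(22,-20)=22 g(22,-18)=231 g(22,-16)=1539 g(22,-14)=7293 g(22,-12)=26103 g(22,-10)=73073 g(22,-8)=163229 g(22,-6)=293436 g(22,-4)=422807 g(22,-2)=476102 g(22,0)=385662 g(22,2)=149226
Paths never hitting 3: Σ_s g(22,s) = 1998724
Paths hitting 3: 2^22 - 1998724 = 2195580
P = 2195580/4194304 = 548895/1048576

Answer: 548895/1048576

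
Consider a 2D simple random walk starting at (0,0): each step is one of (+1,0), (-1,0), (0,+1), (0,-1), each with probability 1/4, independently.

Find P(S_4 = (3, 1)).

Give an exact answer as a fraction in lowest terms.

Answer: 1/64

Derivation:
Let h be the number of horizontal steps (so 4-h are vertical). To end at (3,1) need (h+3)/2 right-steps and ((4-h)+1)/2 up-steps.
Sum over h with 3 ≤ h ≤ 3, h ≡ 1 (mod 2), 4-h ≡ 1 (mod 2):
h=3: C(4,3)·C(3,3)·C(1,1) = 4·1·1 = 4
Total favorable: 4
Total paths: 4^4 = 256
P = 4/256 = 1/64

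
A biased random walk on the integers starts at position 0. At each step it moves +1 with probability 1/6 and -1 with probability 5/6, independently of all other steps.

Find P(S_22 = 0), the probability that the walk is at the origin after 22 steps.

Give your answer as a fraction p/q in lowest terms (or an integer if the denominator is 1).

To be at 0 after 22 steps: need exactly 11 steps of +1 and 11 of -1.
Number of such sequences: C(22,11) = 705432
Each has probability (1/6)^11 · (5/6)^11 = 48828125/131621703842267136
P = 705432 · 48828125/131621703842267136 = 1435205078125/5484237660094464

Answer: 1435205078125/5484237660094464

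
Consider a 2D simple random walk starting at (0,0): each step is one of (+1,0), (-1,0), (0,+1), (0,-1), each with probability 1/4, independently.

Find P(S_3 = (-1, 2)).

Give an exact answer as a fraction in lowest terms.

Let h be the number of horizontal steps (so 3-h are vertical). To end at (-1,2) need (h-1)/2 right-steps and ((3-h)+2)/2 up-steps.
Sum over h with 1 ≤ h ≤ 1, h ≡ 1 (mod 2), 3-h ≡ 0 (mod 2):
h=1: C(3,1)·C(1,0)·C(2,2) = 3·1·1 = 3
Total favorable: 3
Total paths: 4^3 = 64
P = 3/64 = 3/64

Answer: 3/64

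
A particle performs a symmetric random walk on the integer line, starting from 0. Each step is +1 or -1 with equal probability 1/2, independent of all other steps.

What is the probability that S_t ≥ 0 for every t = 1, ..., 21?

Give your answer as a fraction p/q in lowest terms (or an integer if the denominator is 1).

Let f(t,s) = #length-t paths at position s with S_1..S_t all ≥ 0.
f(t,s) = f(t-1,s-1) + f(t-1,s+1) for s ≥ 0; f(t,s) = 0 for s < 0.
t=0: f(0,0)=1
t=1: f(1,1)=1
t=2: f(2,0)=1 f(2,2)=1
t=3: f(3,1)=2 f(3,3)=1
t=4: f(4,0)=2 f(4,2)=3 f(4,4)=1
t=5: f(5,1)=5 f(5,3)=4 f(5,5)=1
t=6: f(6,0)=5 f(6,2)=9 f(6,4)=5 f(6,6)=1
t=7: f(7,1)=14 f(7,3)=14 f(7,5)=6 f(7,7)=1
t=8: f(8,0)=14 f(8,2)=28 f(8,4)=20 f(8,6)=7 f(8,8)=1
t=9: f(9,1)=42 f(9,3)=48 f(9,5)=27 f(9,7)=8 f(9,9)=1
t=10: f(10,0)=42 f(10,2)=90 f(10,4)=75 f(10,6)=35 f(10,8)=9 f(10,10)=1
t=11: f(11,1)=132 f(11,3)=165 f(11,5)=110 f(11,7)=44 f(11,9)=10 f(11,11)=1
t=12: f(12,0)=132 f(12,2)=297 f(12,4)=275 f(12,6)=154 f(12,8)=54 f(12,10)=11 f(12,12)=1
t=13: f(13,1)=429 f(13,3)=572 f(13,5)=429 f(13,7)=208 f(13,9)=65 f(13,11)=12 f(13,13)=1
t=14: f(14,0)=429 f(14,2)=1001 f(14,4)=1001 f(14,6)=637 f(14,8)=273 f(14,10)=77 f(14,12)=13 f(14,14)=1
t=15: f(15,1)=1430 f(15,3)=2002 f(15,5)=1638 f(15,7)=910 f(15,9)=350 f(15,11)=90 f(15,13)=14 f(15,15)=1
t=16: f(16,0)=1430 f(16,2)=3432 f(16,4)=3640 f(16,6)=2548 f(16,8)=1260 f(16,10)=440 f(16,12)=104 f(16,14)=15 f(16,16)=1
t=17: f(17,1)=4862 f(17,3)=7072 f(17,5)=6188 f(17,7)=3808 f(17,9)=1700 f(17,11)=544 f(17,13)=119 f(17,15)=16 f(17,17)=1
t=18: f(18,0)=4862 f(18,2)=11934 f(18,4)=13260 f(18,6)=9996 f(18,8)=5508 f(18,10)=2244 f(18,12)=663 f(18,14)=135 f(18,16)=17 f(18,18)=1
t=19: f(19,1)=16796 f(19,3)=25194 f(19,5)=23256 f(19,7)=15504 f(19,9)=7752 f(19,11)=2907 f(19,13)=798 f(19,15)=152 f(19,17)=18 f(19,19)=1
t=20: f(20,0)=16796 f(20,2)=41990 f(20,4)=48450 f(20,6)=38760 f(20,8)=23256 f(20,10)=10659 f(20,12)=3705 f(20,14)=950 f(20,16)=170 f(20,18)=19 f(20,20)=1
t=21: f(21,1)=58786 f(21,3)=90440 f(21,5)=87210 f(21,7)=62016 f(21,9)=33915 f(21,11)=14364 f(21,13)=4655 f(21,15)=1120 f(21,17)=189 f(21,19)=20 f(21,21)=1
Σ_s f(21,s) = 352716
P = 352716/2097152 = 88179/524288

Answer: 88179/524288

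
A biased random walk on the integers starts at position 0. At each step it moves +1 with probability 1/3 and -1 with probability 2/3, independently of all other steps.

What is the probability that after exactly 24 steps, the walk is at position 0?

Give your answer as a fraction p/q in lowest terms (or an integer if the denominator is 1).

To be at 0 after 24 steps: need exactly 12 steps of +1 and 12 of -1.
Number of such sequences: C(24,12) = 2704156
Each has probability (1/3)^12 · (2/3)^12 = 4096/282429536481
P = 2704156 · 4096/282429536481 = 11076222976/282429536481

Answer: 11076222976/282429536481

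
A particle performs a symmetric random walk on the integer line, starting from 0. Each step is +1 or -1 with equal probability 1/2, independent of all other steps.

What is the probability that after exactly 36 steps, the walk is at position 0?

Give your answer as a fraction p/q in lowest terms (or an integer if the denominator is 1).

To return to 0 after 36 steps: need exactly 18 steps of +1 and 18 of -1.
Favorable paths: C(36,18) = 9075135300
Total paths: 2^36 = 68719476736
P = 9075135300/68719476736 = 2268783825/17179869184

Answer: 2268783825/17179869184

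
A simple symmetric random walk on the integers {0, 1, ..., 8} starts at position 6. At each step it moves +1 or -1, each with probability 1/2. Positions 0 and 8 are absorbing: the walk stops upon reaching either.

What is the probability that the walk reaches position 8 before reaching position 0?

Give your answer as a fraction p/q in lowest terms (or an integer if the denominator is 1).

Answer: 3/4

Derivation:
Symmetric walk (p = 1/2): the harmonic-function argument gives P(hit 8 before 0 | start at 6) = a/N.
P = 6/8 = 3/4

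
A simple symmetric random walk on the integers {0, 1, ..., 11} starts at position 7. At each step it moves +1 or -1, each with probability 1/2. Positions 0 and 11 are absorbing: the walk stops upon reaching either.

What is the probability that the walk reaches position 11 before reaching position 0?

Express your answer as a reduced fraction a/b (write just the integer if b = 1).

Answer: 7/11

Derivation:
Symmetric walk (p = 1/2): the harmonic-function argument gives P(hit 11 before 0 | start at 7) = a/N.
P = 7/11 = 7/11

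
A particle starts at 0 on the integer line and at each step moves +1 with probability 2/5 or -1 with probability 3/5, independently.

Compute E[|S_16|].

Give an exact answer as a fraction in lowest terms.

S_16 takes values m ≡ 0 (mod 2) with |m| ≤ 16; P(S_16=m) = C(16,(16+m)/2) · (2/5)^((16+m)/2) · (3/5)^((16-m)/2).
Distribution: P(S=-16)=43046721/152587890625, P(S=-14)=459165024/152587890625, P(S=-12)=459165024/30517578125, P(S=-10)=1428513408/30517578125, P(S=-8)=3095112384/30517578125, P(S=-6)=24760899072/152587890625, P(S=-4)=30263321088/152587890625, P(S=-2)=5764442112/30517578125, P(S=0)=4323331584/30517578125, P(S=2)=2561974272/30517578125, P(S=4)=5977939968/152587890625, P(S=6)=2173796352/152587890625, P(S=8)=120766464/30517578125, P(S=10)=24772608/30517578125, P(S=12)=3538944/30517578125, P(S=14)=1572864/152587890625, P(S=16)=65536/152587890625
E[|S_16|] = Σ_m |m|·P(S_16=m) = 626039199952/152587890625

Answer: 626039199952/152587890625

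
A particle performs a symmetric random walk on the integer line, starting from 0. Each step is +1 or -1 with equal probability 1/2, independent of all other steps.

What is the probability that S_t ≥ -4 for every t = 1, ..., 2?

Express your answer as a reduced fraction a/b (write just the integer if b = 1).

Answer: 1

Derivation:
Let f(t,s) = #length-t paths at position s with S_1..S_t all ≥ -4.
f(t,s) = f(t-1,s-1) + f(t-1,s+1) for s ≥ -4; f(t,s) = 0 for s < -4.
t=0: f(0,0)=1
t=1: f(1,-1)=1 f(1,1)=1
t=2: f(2,-2)=1 f(2,0)=2 f(2,2)=1
Σ_s f(2,s) = 4
P = 4/4 = 1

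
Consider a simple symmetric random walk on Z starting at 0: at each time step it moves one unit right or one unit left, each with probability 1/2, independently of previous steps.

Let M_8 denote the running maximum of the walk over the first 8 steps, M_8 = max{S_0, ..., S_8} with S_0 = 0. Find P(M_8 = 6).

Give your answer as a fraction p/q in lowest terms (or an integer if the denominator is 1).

Let M_8 = max(S_0,...,S_8). Use the reflection principle: for j ≥ 1, #{paths with M_8 ≥ j} = #{S_8 ≥ j} + #{S_8 ≥ j+1}.
By reflection, #{M_8 ≥ 6} = #{S_8 ≥ 6} + #{S_8 ≥ 7} = 9 + 1 = 10.
#{M_8 ≥ 7} = #{S_8 ≥ 7} + #{S_8 ≥ 8} = 1 + 1 = 2.
#{M_8 = 6} = 10 - 2 = 8.
P(M_8 = 6) = 8/256 = 1/32

Answer: 1/32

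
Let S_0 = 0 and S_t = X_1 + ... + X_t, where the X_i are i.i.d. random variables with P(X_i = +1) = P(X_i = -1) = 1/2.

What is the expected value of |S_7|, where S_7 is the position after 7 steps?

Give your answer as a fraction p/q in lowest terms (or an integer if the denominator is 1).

Answer: 35/16

Derivation:
S_7 takes values m ≡ 1 (mod 2) with |m| ≤ 7; P(S_7=m) = C(7,(7+m)/2)/2^7.
Total paths: 2^7 = 128
Distribution: P(S=-7)=1/128, P(S=-5)=7/128, P(S=-3)=21/128, P(S=-1)=35/128, P(S=1)=35/128, P(S=3)=21/128, P(S=5)=7/128, P(S=7)=1/128
E[|S_7|] = Σ_m |m|·P(S_7=m) = 280/128 = 35/16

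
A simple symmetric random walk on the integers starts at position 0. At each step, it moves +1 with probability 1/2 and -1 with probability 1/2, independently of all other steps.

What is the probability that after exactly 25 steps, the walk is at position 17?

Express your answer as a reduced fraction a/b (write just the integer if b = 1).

To reach position 17 after 25 steps: need 21 steps of +1 and 4 of -1.
Favorable paths: C(25,21) = 12650
Total paths: 2^25 = 33554432
P = 12650/33554432 = 6325/16777216

Answer: 6325/16777216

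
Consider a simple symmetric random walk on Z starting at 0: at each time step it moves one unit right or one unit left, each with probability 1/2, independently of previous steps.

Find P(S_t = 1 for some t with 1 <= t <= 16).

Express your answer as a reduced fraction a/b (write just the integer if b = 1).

Answer: 26333/32768

Derivation:
Count via complement. Let g(t,s) = #length-t paths at position s with S_1..S_t all ≠ 1.
g(t,s) = g(t-1,s-1) + g(t-1,s+1) for s ≠ 1; g(t,1) = 0.
t=0: g(0,0)=1
t=1: g(1,-1)=1
t=2: g(2,-2)=1 g(2,0)=1
t=3: g(3,-3)=1 g(3,-1)=2
t=4: g(4,-4)=1 g(4,-2)=3 g(4,0)=2
t=5: g(5,-5)=1 g(5,-3)=4 g(5,-1)=5
t=6: g(6,-6)=1 g(6,-4)=5 g(6,-2)=9 g(6,0)=5
t=7: g(7,-7)=1 g(7,-5)=6 g(7,-3)=14 g(7,-1)=14
t=8: g(8,-8)=1 g(8,-6)=7 g(8,-4)=20 g(8,-2)=28 g(8,0)=14
t=9: g(9,-9)=1 g(9,-7)=8 g(9,-5)=27 g(9,-3)=48 g(9,-1)=42
t=10: g(10,-10)=1 g(10,-8)=9 g(10,-6)=35 g(10,-4)=75 g(10,-2)=90 g(10,0)=42
t=11: g(11,-11)=1 g(11,-9)=10 g(11,-7)=44 g(11,-5)=110 g(11,-3)=165 g(11,-1)=132
t=12: g(12,-12)=1 g(12,-10)=11 g(12,-8)=54 g(12,-6)=154 g(12,-4)=275 g(12,-2)=297 g(12,0)=132
t=13: g(13,-13)=1 g(13,-11)=12 g(13,-9)=65 g(13,-7)=208 g(13,-5)=429 g(13,-3)=572 g(13,-1)=429
t=14: g(14,-14)=1 g(14,-12)=13 g(14,-10)=77 g(14,-8)=273 g(14,-6)=637 g(14,-4)=1001 g(14,-2)=1001 g(14,0)=429
t=15: g(15,-15)=1 g(15,-13)=14 g(15,-11)=90 g(15,-9)=350 g(15,-7)=910 g(15,-5)=1638 g(15,-3)=2002 g(15,-1)=1430
t=16: g(16,-16)=1 g(16,-14)=15 g(16,-12)=104 g(16,-10)=440 g(16,-8)=1260 g(16,-6)=2548 g(16,-4)=3640 g(16,-2)=3432 g(16,0)=1430
Paths never hitting 1: Σ_s g(16,s) = 12870
Paths hitting 1: 2^16 - 12870 = 52666
P = 52666/65536 = 26333/32768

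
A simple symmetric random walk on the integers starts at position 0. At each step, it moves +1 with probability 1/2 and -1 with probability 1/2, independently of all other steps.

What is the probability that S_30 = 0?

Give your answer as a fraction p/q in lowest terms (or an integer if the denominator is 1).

Answer: 9694845/67108864

Derivation:
To return to 0 after 30 steps: need exactly 15 steps of +1 and 15 of -1.
Favorable paths: C(30,15) = 155117520
Total paths: 2^30 = 1073741824
P = 155117520/1073741824 = 9694845/67108864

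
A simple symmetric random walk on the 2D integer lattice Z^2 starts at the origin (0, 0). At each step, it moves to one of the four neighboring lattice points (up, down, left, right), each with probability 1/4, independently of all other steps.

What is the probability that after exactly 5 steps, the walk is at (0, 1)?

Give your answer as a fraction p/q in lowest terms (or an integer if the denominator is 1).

Answer: 25/256

Derivation:
Let h be the number of horizontal steps (so 5-h are vertical). To end at (0,1) need (h+0)/2 right-steps and ((5-h)+1)/2 up-steps.
Sum over h with 0 ≤ h ≤ 4, h ≡ 0 (mod 2), 5-h ≡ 1 (mod 2):
h=0: C(5,0)·C(0,0)·C(5,3) = 1·1·10 = 10
h=2: C(5,2)·C(2,1)·C(3,2) = 10·2·3 = 60
h=4: C(5,4)·C(4,2)·C(1,1) = 5·6·1 = 30
Total favorable: 100
Total paths: 4^5 = 1024
P = 100/1024 = 25/256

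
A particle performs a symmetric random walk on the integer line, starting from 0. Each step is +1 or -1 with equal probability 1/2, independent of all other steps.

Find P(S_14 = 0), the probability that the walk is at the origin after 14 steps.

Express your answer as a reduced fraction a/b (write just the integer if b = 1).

To return to 0 after 14 steps: need exactly 7 steps of +1 and 7 of -1.
Favorable paths: C(14,7) = 3432
Total paths: 2^14 = 16384
P = 3432/16384 = 429/2048

Answer: 429/2048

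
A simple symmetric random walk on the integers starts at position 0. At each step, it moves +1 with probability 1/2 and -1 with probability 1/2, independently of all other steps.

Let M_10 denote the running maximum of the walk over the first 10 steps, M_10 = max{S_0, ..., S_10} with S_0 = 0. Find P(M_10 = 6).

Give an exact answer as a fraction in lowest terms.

Let M_10 = max(S_0,...,S_10). Use the reflection principle: for j ≥ 1, #{paths with M_10 ≥ j} = #{S_10 ≥ j} + #{S_10 ≥ j+1}.
By reflection, #{M_10 ≥ 6} = #{S_10 ≥ 6} + #{S_10 ≥ 7} = 56 + 11 = 67.
#{M_10 ≥ 7} = #{S_10 ≥ 7} + #{S_10 ≥ 8} = 11 + 11 = 22.
#{M_10 = 6} = 67 - 22 = 45.
P(M_10 = 6) = 45/1024 = 45/1024

Answer: 45/1024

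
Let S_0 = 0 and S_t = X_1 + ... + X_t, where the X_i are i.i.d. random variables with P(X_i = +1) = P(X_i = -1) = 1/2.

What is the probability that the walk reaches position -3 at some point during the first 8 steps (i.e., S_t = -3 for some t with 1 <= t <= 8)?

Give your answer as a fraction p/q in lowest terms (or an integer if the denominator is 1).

Answer: 37/128

Derivation:
Count via complement. Let g(t,s) = #length-t paths at position s with S_1..S_t all ≠ -3.
g(t,s) = g(t-1,s-1) + g(t-1,s+1) for s ≠ -3; g(t,-3) = 0.
t=0: g(0,0)=1
t=1: g(1,-1)=1 g(1,1)=1
t=2: g(2,-2)=1 g(2,0)=2 g(2,2)=1
t=3: g(3,-1)=3 g(3,1)=3 g(3,3)=1
t=4: g(4,-2)=3 g(4,0)=6 g(4,2)=4 g(4,4)=1
t=5: g(5,-1)=9 g(5,1)=10 g(5,3)=5 g(5,5)=1
t=6: g(6,-2)=9 g(6,0)=19 g(6,2)=15 g(6,4)=6 g(6,6)=1
t=7: g(7,-1)=28 g(7,1)=34 g(7,3)=21 g(7,5)=7 g(7,7)=1
t=8: g(8,-2)=28 g(8,0)=62 g(8,2)=55 g(8,4)=28 g(8,6)=8 g(8,8)=1
Paths never hitting -3: Σ_s g(8,s) = 182
Paths hitting -3: 2^8 - 182 = 74
P = 74/256 = 37/128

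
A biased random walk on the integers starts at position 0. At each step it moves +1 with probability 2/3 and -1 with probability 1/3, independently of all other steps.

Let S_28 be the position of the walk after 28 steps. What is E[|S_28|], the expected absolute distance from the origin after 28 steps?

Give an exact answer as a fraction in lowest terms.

S_28 takes values m ≡ 0 (mod 2) with |m| ≤ 28; P(S_28=m) = C(28,(28+m)/2) · (2/3)^((28+m)/2) · (1/3)^((28-m)/2).
Distribution: P(S=-28)=1/22876792454961, P(S=-26)=56/22876792454961, P(S=-24)=56/847288609443, P(S=-22)=2912/2541865828329, P(S=-20)=36400/2541865828329, P(S=-18)=116480/847288609443, P(S=-16)=2679040/2541865828329, P(S=-14)=16839680/2541865828329, P(S=-12)=29469440/847288609443, P(S=-10)=1178777600/7625597484987, P(S=-8)=4479354880/7625597484987, P(S=-6)=1628856320/847288609443, P(S=-4)=13845278720/2541865828329, P(S=-2)=34080686080/2541865828329, P(S=0)=24343347200/847288609443, P(S=2)=136322744320/2541865828329, P(S=4)=221524459520/2541865828329, P(S=6)=104246804480/847288609443, P(S=8)=1146714849280/7625597484987, P(S=10)=1207068262400/7625597484987, P(S=12)=120706826240/847288609443, P(S=14)=275901317120/2541865828329, P(S=16)=175573565440/2541865828329, P(S=18)=30534533120/847288609443, P(S=20)=38168166400/2541865828329, P(S=22)=12213813248/2541865828329, P(S=24)=939524096/847288609443, P(S=26)=3758096384/22876792454961, P(S=28)=268435456/22876792454961
E[|S_28|] = Σ_m |m|·P(S_28=m) = 216578218395532/22876792454961

Answer: 216578218395532/22876792454961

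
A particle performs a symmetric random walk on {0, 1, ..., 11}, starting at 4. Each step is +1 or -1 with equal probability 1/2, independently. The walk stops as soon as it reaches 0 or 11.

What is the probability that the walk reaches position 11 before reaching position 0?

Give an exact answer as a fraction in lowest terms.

Answer: 4/11

Derivation:
Symmetric walk (p = 1/2): the harmonic-function argument gives P(hit 11 before 0 | start at 4) = a/N.
P = 4/11 = 4/11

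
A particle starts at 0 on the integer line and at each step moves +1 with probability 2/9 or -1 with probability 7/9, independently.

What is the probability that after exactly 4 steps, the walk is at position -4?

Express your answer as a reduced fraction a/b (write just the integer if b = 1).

Answer: 2401/6561

Derivation:
To reach position -4 after 4 steps: need 0 steps of +1 and 4 steps of -1.
Number of such sequences: C(4,0) = 1
Each has probability (2/9)^0 · (7/9)^4 = 2401/6561
P = 1 · 2401/6561 = 2401/6561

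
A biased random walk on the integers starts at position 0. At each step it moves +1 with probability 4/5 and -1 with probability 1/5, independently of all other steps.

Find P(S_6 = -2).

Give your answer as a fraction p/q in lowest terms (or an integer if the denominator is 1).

To reach position -2 after 6 steps: need 2 steps of +1 and 4 steps of -1.
Number of such sequences: C(6,2) = 15
Each has probability (4/5)^2 · (1/5)^4 = 16/15625
P = 15 · 16/15625 = 48/3125

Answer: 48/3125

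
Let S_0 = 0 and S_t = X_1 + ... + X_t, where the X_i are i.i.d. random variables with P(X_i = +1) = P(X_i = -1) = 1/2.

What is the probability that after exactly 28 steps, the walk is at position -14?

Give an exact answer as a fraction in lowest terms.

To reach position -14 after 28 steps: need 7 steps of +1 and 21 of -1.
Favorable paths: C(28,7) = 1184040
Total paths: 2^28 = 268435456
P = 1184040/268435456 = 148005/33554432

Answer: 148005/33554432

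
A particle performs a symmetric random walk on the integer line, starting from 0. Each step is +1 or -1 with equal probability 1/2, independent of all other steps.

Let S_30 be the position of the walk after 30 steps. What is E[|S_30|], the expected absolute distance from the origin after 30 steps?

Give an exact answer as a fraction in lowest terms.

S_30 takes values m ≡ 0 (mod 2) with |m| ≤ 30; P(S_30=m) = C(30,(30+m)/2)/2^30.
Total paths: 2^30 = 1073741824
Distribution: P(S=-30)=1/1073741824, P(S=-28)=30/1073741824, P(S=-26)=435/1073741824, P(S=-24)=4060/1073741824, P(S=-22)=27405/1073741824, P(S=-20)=142506/1073741824, P(S=-18)=593775/1073741824, P(S=-16)=2035800/1073741824, P(S=-14)=5852925/1073741824, P(S=-12)=14307150/1073741824, P(S=-10)=30045015/1073741824, P(S=-8)=54627300/1073741824, P(S=-6)=86493225/1073741824, P(S=-4)=119759850/1073741824, P(S=-2)=145422675/1073741824, P(S=0)=155117520/1073741824, P(S=2)=145422675/1073741824, P(S=4)=119759850/1073741824, P(S=6)=86493225/1073741824, P(S=8)=54627300/1073741824, P(S=10)=30045015/1073741824, P(S=12)=14307150/1073741824, P(S=14)=5852925/1073741824, P(S=16)=2035800/1073741824, P(S=18)=593775/1073741824, P(S=20)=142506/1073741824, P(S=22)=27405/1073741824, P(S=24)=4060/1073741824, P(S=26)=435/1073741824, P(S=28)=30/1073741824, P(S=30)=1/1073741824
E[|S_30|] = Σ_m |m|·P(S_30=m) = 4653525600/1073741824 = 145422675/33554432

Answer: 145422675/33554432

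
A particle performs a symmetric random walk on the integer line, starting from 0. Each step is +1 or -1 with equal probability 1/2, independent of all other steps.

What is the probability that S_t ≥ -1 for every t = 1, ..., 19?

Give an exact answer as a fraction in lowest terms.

Answer: 46189/131072

Derivation:
Let f(t,s) = #length-t paths at position s with S_1..S_t all ≥ -1.
f(t,s) = f(t-1,s-1) + f(t-1,s+1) for s ≥ -1; f(t,s) = 0 for s < -1.
t=0: f(0,0)=1
t=1: f(1,-1)=1 f(1,1)=1
t=2: f(2,0)=2 f(2,2)=1
t=3: f(3,-1)=2 f(3,1)=3 f(3,3)=1
t=4: f(4,0)=5 f(4,2)=4 f(4,4)=1
t=5: f(5,-1)=5 f(5,1)=9 f(5,3)=5 f(5,5)=1
t=6: f(6,0)=14 f(6,2)=14 f(6,4)=6 f(6,6)=1
t=7: f(7,-1)=14 f(7,1)=28 f(7,3)=20 f(7,5)=7 f(7,7)=1
t=8: f(8,0)=42 f(8,2)=48 f(8,4)=27 f(8,6)=8 f(8,8)=1
t=9: f(9,-1)=42 f(9,1)=90 f(9,3)=75 f(9,5)=35 f(9,7)=9 f(9,9)=1
t=10: f(10,0)=132 f(10,2)=165 f(10,4)=110 f(10,6)=44 f(10,8)=10 f(10,10)=1
t=11: f(11,-1)=132 f(11,1)=297 f(11,3)=275 f(11,5)=154 f(11,7)=54 f(11,9)=11 f(11,11)=1
t=12: f(12,0)=429 f(12,2)=572 f(12,4)=429 f(12,6)=208 f(12,8)=65 f(12,10)=12 f(12,12)=1
t=13: f(13,-1)=429 f(13,1)=1001 f(13,3)=1001 f(13,5)=637 f(13,7)=273 f(13,9)=77 f(13,11)=13 f(13,13)=1
t=14: f(14,0)=1430 f(14,2)=2002 f(14,4)=1638 f(14,6)=910 f(14,8)=350 f(14,10)=90 f(14,12)=14 f(14,14)=1
t=15: f(15,-1)=1430 f(15,1)=3432 f(15,3)=3640 f(15,5)=2548 f(15,7)=1260 f(15,9)=440 f(15,11)=104 f(15,13)=15 f(15,15)=1
t=16: f(16,0)=4862 f(16,2)=7072 f(16,4)=6188 f(16,6)=3808 f(16,8)=1700 f(16,10)=544 f(16,12)=119 f(16,14)=16 f(16,16)=1
t=17: f(17,-1)=4862 f(17,1)=11934 f(17,3)=13260 f(17,5)=9996 f(17,7)=5508 f(17,9)=2244 f(17,11)=663 f(17,13)=135 f(17,15)=17 f(17,17)=1
t=18: f(18,0)=16796 f(18,2)=25194 f(18,4)=23256 f(18,6)=15504 f(18,8)=7752 f(18,10)=2907 f(18,12)=798 f(18,14)=152 f(18,16)=18 f(18,18)=1
t=19: f(19,-1)=16796 f(19,1)=41990 f(19,3)=48450 f(19,5)=38760 f(19,7)=23256 f(19,9)=10659 f(19,11)=3705 f(19,13)=950 f(19,15)=170 f(19,17)=19 f(19,19)=1
Σ_s f(19,s) = 184756
P = 184756/524288 = 46189/131072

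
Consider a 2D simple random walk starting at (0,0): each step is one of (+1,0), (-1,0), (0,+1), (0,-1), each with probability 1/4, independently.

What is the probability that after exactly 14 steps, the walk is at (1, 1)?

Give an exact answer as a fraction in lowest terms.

Let h be the number of horizontal steps (so 14-h are vertical). To end at (1,1) need (h+1)/2 right-steps and ((14-h)+1)/2 up-steps.
Sum over h with 1 ≤ h ≤ 13, h ≡ 1 (mod 2), 14-h ≡ 1 (mod 2):
h=1: C(14,1)·C(1,1)·C(13,7) = 14·1·1716 = 24024
h=3: C(14,3)·C(3,2)·C(11,6) = 364·3·462 = 504504
h=5: C(14,5)·C(5,3)·C(9,5) = 2002·10·126 = 2522520
h=7: C(14,7)·C(7,4)·C(7,4) = 3432·35·35 = 4204200
h=9: C(14,9)·C(9,5)·C(5,3) = 2002·126·10 = 2522520
h=11: C(14,11)·C(11,6)·C(3,2) = 364·462·3 = 504504
h=13: C(14,13)·C(13,7)·C(1,1) = 14·1716·1 = 24024
Total favorable: 10306296
Total paths: 4^14 = 268435456
P = 10306296/268435456 = 1288287/33554432

Answer: 1288287/33554432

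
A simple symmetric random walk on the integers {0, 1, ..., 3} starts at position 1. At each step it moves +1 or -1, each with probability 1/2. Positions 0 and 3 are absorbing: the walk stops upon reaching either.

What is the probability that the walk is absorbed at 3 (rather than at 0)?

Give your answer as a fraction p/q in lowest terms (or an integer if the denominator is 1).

Symmetric walk (p = 1/2): the harmonic-function argument gives P(hit 3 before 0 | start at 1) = a/N.
P = 1/3 = 1/3

Answer: 1/3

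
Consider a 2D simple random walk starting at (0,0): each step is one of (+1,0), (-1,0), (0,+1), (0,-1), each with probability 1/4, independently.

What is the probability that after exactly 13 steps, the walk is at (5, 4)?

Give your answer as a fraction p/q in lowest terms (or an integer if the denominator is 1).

Let h be the number of horizontal steps (so 13-h are vertical). To end at (5,4) need (h+5)/2 right-steps and ((13-h)+4)/2 up-steps.
Sum over h with 5 ≤ h ≤ 9, h ≡ 1 (mod 2), 13-h ≡ 0 (mod 2):
h=5: C(13,5)·C(5,5)·C(8,6) = 1287·1·28 = 36036
h=7: C(13,7)·C(7,6)·C(6,5) = 1716·7·6 = 72072
h=9: C(13,9)·C(9,7)·C(4,4) = 715·36·1 = 25740
Total favorable: 133848
Total paths: 4^13 = 67108864
P = 133848/67108864 = 16731/8388608

Answer: 16731/8388608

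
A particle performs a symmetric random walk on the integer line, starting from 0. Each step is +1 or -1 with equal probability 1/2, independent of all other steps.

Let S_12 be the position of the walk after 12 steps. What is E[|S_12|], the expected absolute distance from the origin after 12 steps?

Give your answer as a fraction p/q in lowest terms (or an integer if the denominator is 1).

Answer: 693/256

Derivation:
S_12 takes values m ≡ 0 (mod 2) with |m| ≤ 12; P(S_12=m) = C(12,(12+m)/2)/2^12.
Total paths: 2^12 = 4096
Distribution: P(S=-12)=1/4096, P(S=-10)=12/4096, P(S=-8)=66/4096, P(S=-6)=220/4096, P(S=-4)=495/4096, P(S=-2)=792/4096, P(S=0)=924/4096, P(S=2)=792/4096, P(S=4)=495/4096, P(S=6)=220/4096, P(S=8)=66/4096, P(S=10)=12/4096, P(S=12)=1/4096
E[|S_12|] = Σ_m |m|·P(S_12=m) = 11088/4096 = 693/256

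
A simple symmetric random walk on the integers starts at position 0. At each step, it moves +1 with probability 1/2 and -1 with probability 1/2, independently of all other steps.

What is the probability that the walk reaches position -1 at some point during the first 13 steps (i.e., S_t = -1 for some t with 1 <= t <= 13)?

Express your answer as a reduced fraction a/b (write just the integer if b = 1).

Answer: 1619/2048

Derivation:
Count via complement. Let g(t,s) = #length-t paths at position s with S_1..S_t all ≠ -1.
g(t,s) = g(t-1,s-1) + g(t-1,s+1) for s ≠ -1; g(t,-1) = 0.
t=0: g(0,0)=1
t=1: g(1,1)=1
t=2: g(2,0)=1 g(2,2)=1
t=3: g(3,1)=2 g(3,3)=1
t=4: g(4,0)=2 g(4,2)=3 g(4,4)=1
t=5: g(5,1)=5 g(5,3)=4 g(5,5)=1
t=6: g(6,0)=5 g(6,2)=9 g(6,4)=5 g(6,6)=1
t=7: g(7,1)=14 g(7,3)=14 g(7,5)=6 g(7,7)=1
t=8: g(8,0)=14 g(8,2)=28 g(8,4)=20 g(8,6)=7 g(8,8)=1
t=9: g(9,1)=42 g(9,3)=48 g(9,5)=27 g(9,7)=8 g(9,9)=1
t=10: g(10,0)=42 g(10,2)=90 g(10,4)=75 g(10,6)=35 g(10,8)=9 g(10,10)=1
t=11: g(11,1)=132 g(11,3)=165 g(11,5)=110 g(11,7)=44 g(11,9)=10 g(11,11)=1
t=12: g(12,0)=132 g(12,2)=297 g(12,4)=275 g(12,6)=154 g(12,8)=54 g(12,10)=11 g(12,12)=1
t=13: g(13,1)=429 g(13,3)=572 g(13,5)=429 g(13,7)=208 g(13,9)=65 g(13,11)=12 g(13,13)=1
Paths never hitting -1: Σ_s g(13,s) = 1716
Paths hitting -1: 2^13 - 1716 = 6476
P = 6476/8192 = 1619/2048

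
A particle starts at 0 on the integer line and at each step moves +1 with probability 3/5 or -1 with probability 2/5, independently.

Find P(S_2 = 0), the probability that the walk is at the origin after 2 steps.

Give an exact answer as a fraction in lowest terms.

To be at 0 after 2 steps: need exactly 1 step of +1 and 1 of -1.
Number of such sequences: C(2,1) = 2
Each has probability (3/5)^1 · (2/5)^1 = 6/25
P = 2 · 6/25 = 12/25

Answer: 12/25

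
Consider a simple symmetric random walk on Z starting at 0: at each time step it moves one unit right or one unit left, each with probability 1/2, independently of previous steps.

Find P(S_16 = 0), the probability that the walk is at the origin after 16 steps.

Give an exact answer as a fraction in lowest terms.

To return to 0 after 16 steps: need exactly 8 steps of +1 and 8 of -1.
Favorable paths: C(16,8) = 12870
Total paths: 2^16 = 65536
P = 12870/65536 = 6435/32768

Answer: 6435/32768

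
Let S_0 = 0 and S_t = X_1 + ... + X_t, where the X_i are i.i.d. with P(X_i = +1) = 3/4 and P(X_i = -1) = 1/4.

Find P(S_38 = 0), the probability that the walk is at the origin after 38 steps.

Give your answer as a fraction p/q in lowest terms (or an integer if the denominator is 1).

Answer: 5135054769461249325/9444732965739290427392

Derivation:
To be at 0 after 38 steps: need exactly 19 steps of +1 and 19 of -1.
Number of such sequences: C(38,19) = 35345263800
Each has probability (3/4)^19 · (1/4)^19 = 1162261467/75557863725914323419136
P = 35345263800 · 1162261467/75557863725914323419136 = 5135054769461249325/9444732965739290427392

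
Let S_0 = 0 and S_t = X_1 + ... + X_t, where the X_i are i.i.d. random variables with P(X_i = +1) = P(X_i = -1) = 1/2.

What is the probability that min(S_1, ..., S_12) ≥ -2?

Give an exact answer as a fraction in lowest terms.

Answer: 627/1024

Derivation:
Let f(t,s) = #length-t paths at position s with S_1..S_t all ≥ -2.
f(t,s) = f(t-1,s-1) + f(t-1,s+1) for s ≥ -2; f(t,s) = 0 for s < -2.
t=0: f(0,0)=1
t=1: f(1,-1)=1 f(1,1)=1
t=2: f(2,-2)=1 f(2,0)=2 f(2,2)=1
t=3: f(3,-1)=3 f(3,1)=3 f(3,3)=1
t=4: f(4,-2)=3 f(4,0)=6 f(4,2)=4 f(4,4)=1
t=5: f(5,-1)=9 f(5,1)=10 f(5,3)=5 f(5,5)=1
t=6: f(6,-2)=9 f(6,0)=19 f(6,2)=15 f(6,4)=6 f(6,6)=1
t=7: f(7,-1)=28 f(7,1)=34 f(7,3)=21 f(7,5)=7 f(7,7)=1
t=8: f(8,-2)=28 f(8,0)=62 f(8,2)=55 f(8,4)=28 f(8,6)=8 f(8,8)=1
t=9: f(9,-1)=90 f(9,1)=117 f(9,3)=83 f(9,5)=36 f(9,7)=9 f(9,9)=1
t=10: f(10,-2)=90 f(10,0)=207 f(10,2)=200 f(10,4)=119 f(10,6)=45 f(10,8)=10 f(10,10)=1
t=11: f(11,-1)=297 f(11,1)=407 f(11,3)=319 f(11,5)=164 f(11,7)=55 f(11,9)=11 f(11,11)=1
t=12: f(12,-2)=297 f(12,0)=704 f(12,2)=726 f(12,4)=483 f(12,6)=219 f(12,8)=66 f(12,10)=12 f(12,12)=1
Σ_s f(12,s) = 2508
P = 2508/4096 = 627/1024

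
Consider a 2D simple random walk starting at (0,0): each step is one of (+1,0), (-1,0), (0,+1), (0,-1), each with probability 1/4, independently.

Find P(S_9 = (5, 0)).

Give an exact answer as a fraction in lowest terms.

Answer: 81/16384

Derivation:
Let h be the number of horizontal steps (so 9-h are vertical). To end at (5,0) need (h+5)/2 right-steps and ((9-h)+0)/2 up-steps.
Sum over h with 5 ≤ h ≤ 9, h ≡ 1 (mod 2), 9-h ≡ 0 (mod 2):
h=5: C(9,5)·C(5,5)·C(4,2) = 126·1·6 = 756
h=7: C(9,7)·C(7,6)·C(2,1) = 36·7·2 = 504
h=9: C(9,9)·C(9,7)·C(0,0) = 1·36·1 = 36
Total favorable: 1296
Total paths: 4^9 = 262144
P = 1296/262144 = 81/16384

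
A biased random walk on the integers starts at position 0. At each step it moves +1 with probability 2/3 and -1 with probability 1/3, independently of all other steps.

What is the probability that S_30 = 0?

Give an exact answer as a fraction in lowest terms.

Answer: 564765655040/22876792454961

Derivation:
To be at 0 after 30 steps: need exactly 15 steps of +1 and 15 of -1.
Number of such sequences: C(30,15) = 155117520
Each has probability (2/3)^15 · (1/3)^15 = 32768/205891132094649
P = 155117520 · 32768/205891132094649 = 564765655040/22876792454961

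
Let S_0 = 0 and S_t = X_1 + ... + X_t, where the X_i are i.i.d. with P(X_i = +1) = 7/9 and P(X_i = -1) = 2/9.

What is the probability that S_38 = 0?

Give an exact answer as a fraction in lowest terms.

Answer: 70411346659344583364028819046400/608266787713357709119683992618861307

Derivation:
To be at 0 after 38 steps: need exactly 19 steps of +1 and 19 of -1.
Number of such sequences: C(38,19) = 35345263800
Each has probability (7/9)^19 · (2/9)^19 = 5976303958948914397184/1824800363140073127359051977856583921
P = 35345263800 · 5976303958948914397184/1824800363140073127359051977856583921 = 70411346659344583364028819046400/608266787713357709119683992618861307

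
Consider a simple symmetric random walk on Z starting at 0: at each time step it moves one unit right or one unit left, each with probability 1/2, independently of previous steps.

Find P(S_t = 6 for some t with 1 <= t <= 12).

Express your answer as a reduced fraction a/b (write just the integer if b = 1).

Answer: 189/2048

Derivation:
Count via complement. Let g(t,s) = #length-t paths at position s with S_1..S_t all ≠ 6.
g(t,s) = g(t-1,s-1) + g(t-1,s+1) for s ≠ 6; g(t,6) = 0.
t=0: g(0,0)=1
t=1: g(1,-1)=1 g(1,1)=1
t=2: g(2,-2)=1 g(2,0)=2 g(2,2)=1
t=3: g(3,-3)=1 g(3,-1)=3 g(3,1)=3 g(3,3)=1
t=4: g(4,-4)=1 g(4,-2)=4 g(4,0)=6 g(4,2)=4 g(4,4)=1
t=5: g(5,-5)=1 g(5,-3)=5 g(5,-1)=10 g(5,1)=10 g(5,3)=5 g(5,5)=1
t=6: g(6,-6)=1 g(6,-4)=6 g(6,-2)=15 g(6,0)=20 g(6,2)=15 g(6,4)=6
t=7: g(7,-7)=1 g(7,-5)=7 g(7,-3)=21 g(7,-1)=35 g(7,1)=35 g(7,3)=21 g(7,5)=6
t=8: g(8,-8)=1 g(8,-6)=8 g(8,-4)=28 g(8,-2)=56 g(8,0)=70 g(8,2)=56 g(8,4)=27
t=9: g(9,-9)=1 g(9,-7)=9 g(9,-5)=36 g(9,-3)=84 g(9,-1)=126 g(9,1)=126 g(9,3)=83 g(9,5)=27
t=10: g(10,-10)=1 g(10,-8)=10 g(10,-6)=45 g(10,-4)=120 g(10,-2)=210 g(10,0)=252 g(10,2)=209 g(10,4)=110
t=11: g(11,-11)=1 g(11,-9)=11 g(11,-7)=55 g(11,-5)=165 g(11,-3)=330 g(11,-1)=462 g(11,1)=461 g(11,3)=319 g(11,5)=110
t=12: g(12,-12)=1 g(12,-10)=12 g(12,-8)=66 g(12,-6)=220 g(12,-4)=495 g(12,-2)=792 g(12,0)=923 g(12,2)=780 g(12,4)=429
Paths never hitting 6: Σ_s g(12,s) = 3718
Paths hitting 6: 2^12 - 3718 = 378
P = 378/4096 = 189/2048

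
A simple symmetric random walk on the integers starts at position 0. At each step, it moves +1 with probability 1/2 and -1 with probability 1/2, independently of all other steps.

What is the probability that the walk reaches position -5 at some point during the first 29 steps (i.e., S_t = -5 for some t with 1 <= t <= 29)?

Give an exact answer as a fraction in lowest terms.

Answer: 194129627/536870912

Derivation:
Count via complement. Let g(t,s) = #length-t paths at position s with S_1..S_t all ≠ -5.
g(t,s) = g(t-1,s-1) + g(t-1,s+1) for s ≠ -5; g(t,-5) = 0.
t=0: g(0,0)=1
t=1: g(1,-1)=1 g(1,1)=1
t=2: g(2,-2)=1 g(2,0)=2 g(2,2)=1
t=3: g(3,-3)=1 g(3,-1)=3 g(3,1)=3 g(3,3)=1
t=4: g(4,-4)=1 g(4,-2)=4 g(4,0)=6 g(4,2)=4 g(4,4)=1
t=5: g(5,-3)=5 g(5,-1)=10 g(5,1)=10 g(5,3)=5 g(5,5)=1
t=6: g(6,-4)=5 g(6,-2)=15 g(6,0)=20 g(6,2)=15 g(6,4)=6 g(6,6)=1
t=7: g(7,-3)=20 g(7,-1)=35 g(7,1)=35 g(7,3)=21 g(7,5)=7 g(7,7)=1
t=8: g(8,-4)=20 g(8,-2)=55 g(8,0)=70 g(8,2)=56 g(8,4)=28 g(8,6)=8 g(8,8)=1
t=9: g(9,-3)=75 g(9,-1)=125 g(9,1)=126 g(9,3)=84 g(9,5)=36 g(9,7)=9 g(9,9)=1
t=10: g(10,-4)=75 g(10,-2)=200 g(10,0)=251 g(10,2)=210 g(10,4)=120 g(10,6)=45 g(10,8)=10 g(10,10)=1
t=11: g(11,-3)=275 g(11,-1)=451 g(11,1)=461 g(11,3)=330 g(11,5)=165 g(11,7)=55 g(11,9)=11 g(11,11)=1
t=12: g(12,-4)=275 g(12,-2)=726 g(12,0)=912 g(12,2)=791 g(12,4)=495 g(12,6)=220 g(12,8)=66 g(12,10)=12 g(12,12)=1
t=13: g(13,-3)=1001 g(13,-1)=1638 g(13,1)=1703 g(13,3)=1286 g(13,5)=715 g(13,7)=286 g(13,9)=78 g(13,11)=13 g(13,13)=1
t=14: g(14,-4)=1001 g(14,-2)=2639 g(14,0)=3341 g(14,2)=2989 g(14,4)=2001 g(14,6)=1001 g(14,8)=364 g(14,10)=91 g(14,12)=14 g(14,14)=1
t=15: g(15,-3)=3640 g(15,-1)=5980 g(15,1)=6330 g(15,3)=4990 g(15,5)=3002 g(15,7)=1365 g(15,9)=455 g(15,11)=105 g(15,13)=15 g(15,15)=1
t=16: g(16,-4)=3640 g(16,-2)=9620 g(16,0)=12310 g(16,2)=11320 g(16,4)=7992 g(16,6)=4367 g(16,8)=1820 g(16,10)=560 g(16,12)=120 g(16,14)=16 g(16,16)=1
t=17: g(17,-3)=13260 g(17,-1)=21930 g(17,1)=23630 g(17,3)=19312 g(17,5)=12359 g(17,7)=6187 g(17,9)=2380 g(17,11)=680 g(17,13)=136 g(17,15)=17 g(17,17)=1
t=18: g(18,-4)=13260 g(18,-2)=35190 g(18,0)=45560 g(18,2)=42942 g(18,4)=31671 g(18,6)=18546 g(18,8)=8567 g(18,10)=3060 g(18,12)=816 g(18,14)=153 g(18,16)=18 g(18,18)=1
t=19: g(19,-3)=48450 g(19,-1)=80750 g(19,1)=88502 g(19,3)=74613 g(19,5)=50217 g(19,7)=27113 g(19,9)=11627 g(19,11)=3876 g(19,13)=969 g(19,15)=171 g(19,17)=19 g(19,19)=1
t=20: g(20,-4)=48450 g(20,-2)=129200 g(20,0)=169252 g(20,2)=163115 g(20,4)=124830 g(20,6)=77330 g(20,8)=38740 g(20,10)=15503 g(20,12)=4845 g(20,14)=1140 g(20,16)=190 g(20,18)=20 g(20,20)=1
t=21: g(21,-3)=177650 g(21,-1)=298452 g(21,1)=332367 g(21,3)=287945 g(21,5)=202160 g(21,7)=116070 g(21,9)=54243 g(21,11)=20348 g(21,13)=5985 g(21,15)=1330 g(21,17)=210 g(21,19)=21 g(21,21)=1
t=22: g(22,-4)=177650 g(22,-2)=476102 g(22,0)=630819 g(22,2)=620312 g(22,4)=490105 g(22,6)=318230 g(22,8)=170313 g(22,10)=74591 g(22,12)=26333 g(22,14)=7315 g(22,16)=1540 g(22,18)=231 g(22,20)=22 g(22,22)=1
t=23: g(23,-3)=653752 g(23,-1)=1106921 g(23,1)=1251131 g(23,3)=1110417 g(23,5)=808335 g(23,7)=488543 g(23,9)=244904 g(23,11)=100924 g(23,13)=33648 g(23,15)=8855 g(23,17)=1771 g(23,19)=253 g(23,21)=23 g(23,23)=1
t=24: g(24,-4)=653752 g(24,-2)=1760673 g(24,0)=2358052 g(24,2)=2361548 g(24,4)=1918752 g(24,6)=1296878 g(24,8)=733447 g(24,10)=345828 g(24,12)=134572 g(24,14)=42503 g(24,16)=10626 g(24,18)=2024 g(24,20)=276 g(24,22)=24 g(24,24)=1
t=25: g(25,-3)=2414425 g(25,-1)=4118725 g(25,1)=4719600 g(25,3)=4280300 g(25,5)=3215630 g(25,7)=2030325 g(25,9)=1079275 g(25,11)=480400 g(25,13)=177075 g(25,15)=53129 g(25,17)=12650 g(25,19)=2300 g(25,21)=300 g(25,23)=25 g(25,25)=1
t=26: g(26,-4)=2414425 g(26,-2)=6533150 g(26,0)=8838325 g(26,2)=8999900 g(26,4)=7495930 g(26,6)=5245955 g(26,8)=3109600 g(26,10)=1559675 g(26,12)=657475 g(26,14)=230204 g(26,16)=65779 g(26,18)=14950 g(26,20)=2600 g(26,22)=325 g(26,24)=26 g(26,26)=1
t=27: g(27,-3)=8947575 g(27,-1)=15371475 g(27,1)=17838225 g(27,3)=16495830 g(27,5)=12741885 g(27,7)=8355555 g(27,9)=4669275 g(27,11)=2217150 g(27,13)=887679 g(27,15)=295983 g(27,17)=80729 g(27,19)=17550 g(27,21)=2925 g(27,23)=351 g(27,25)=27 g(27,27)=1
t=28: g(28,-4)=8947575 g(28,-2)=24319050 g(28,0)=33209700 g(28,2)=34334055 g(28,4)=29237715 g(28,6)=21097440 g(28,8)=13024830 g(28,10)=6886425 g(28,12)=3104829 g(28,14)=1183662 g(28,16)=376712 g(28,18)=98279 g(28,20)=20475 g(28,22)=3276 g(28,24)=378 g(28,26)=28 g(28,28)=1
t=29: g(29,-3)=33266625 g(29,-1)=57528750 g(29,1)=67543755 g(29,3)=63571770 g(29,5)=50335155 g(29,7)=34122270 g(29,9)=19911255 g(29,11)=9991254 g(29,13)=4288491 g(29,15)=1560374 g(29,17)=474991 g(29,19)=118754 g(29,21)=23751 g(29,23)=3654 g(29,25)=406 g(29,27)=29 g(29,29)=1
Paths never hitting -5: Σ_s g(29,s) = 342741285
Paths hitting -5: 2^29 - 342741285 = 194129627
P = 194129627/536870912 = 194129627/536870912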